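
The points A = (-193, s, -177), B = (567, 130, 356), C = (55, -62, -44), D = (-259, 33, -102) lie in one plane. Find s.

-86

The points are coplanar iff AB · (AC × AD) = 0.
Expanding, this is linear in s: (-95904)s + (-8247744) = 0.
So s = -86.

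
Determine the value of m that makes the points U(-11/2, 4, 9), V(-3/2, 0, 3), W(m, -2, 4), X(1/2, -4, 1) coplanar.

-3/2

Normal to plane UVX: n = (-16, -4, -8); plane equation n·P = 0.
Requiring n·W = 0: (-16)m + (-24) = 0.
So m = -3/2.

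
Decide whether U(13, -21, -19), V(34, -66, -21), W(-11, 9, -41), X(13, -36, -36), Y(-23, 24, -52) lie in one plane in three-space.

The plane through U, V, W has normal n = UV × UW = (1050, 510, -450) and equation n·P = 11490.
Checking the remaining points: n·X = 11490, n·Y = 11490.
All equal 11490, so all 5 points lie in one plane.

Yes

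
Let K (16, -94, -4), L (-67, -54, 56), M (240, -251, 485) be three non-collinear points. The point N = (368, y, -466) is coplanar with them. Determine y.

Coplanarity requires KL · (KM × KN) = 0.
KL = (-83, 40, 60), KM = (224, -157, 489); the triple product is linear in y with coefficient 54027 and constant term 13398696.
Setting it to zero: y = -248.

-248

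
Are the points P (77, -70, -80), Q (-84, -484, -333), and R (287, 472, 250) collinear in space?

PQ = (-161, -414, -253), PR = (210, 542, 330).
Comparing components 2 and 3: (-414)(330) − (-253)(542) = 506 ≠ 0, so PQ and PR are not parallel and the points are not collinear.

No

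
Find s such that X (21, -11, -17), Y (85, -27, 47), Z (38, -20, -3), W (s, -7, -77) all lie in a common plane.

The points are coplanar iff XY · (XZ × XW) = 0.
Expanding, this is linear in s: (352)s + (11616) = 0.
So s = -33.

-33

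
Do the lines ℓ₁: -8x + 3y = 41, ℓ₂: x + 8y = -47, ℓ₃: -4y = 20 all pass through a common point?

Lines aᵢx + bᵢy = cᵢ with pairwise distinct directions are concurrent exactly when det[aᵢ bᵢ cᵢ] = 0.
Here the determinant is 0.
It vanishes, so the lines are concurrent at (-7, -5).

Yes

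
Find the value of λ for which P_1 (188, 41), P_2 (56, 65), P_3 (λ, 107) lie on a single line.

Collinearity: (P_3 − P_1) must be parallel to (P_2 − P_1) = (-132, 24).
Cross-multiplying the components: (λ − 188)·(24) = (66)·(-132).
Solving gives λ = -175.

-175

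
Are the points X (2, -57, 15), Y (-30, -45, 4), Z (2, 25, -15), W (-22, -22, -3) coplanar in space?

A normal to the plane through X, Y, Z is n = XY × XZ = (542, -960, -2624).
The plane has equation n·P = 16444. For W: n·W = 17068.
17068 ≠ 16444, so W is off the plane.

No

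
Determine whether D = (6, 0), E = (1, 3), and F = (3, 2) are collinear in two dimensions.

No

DE = (-5, 3), DF = (-3, 2).
If collinear, DF would be a scalar multiple of DE. But (-5)·(2) ≠ (3)·(-3) (difference -1), so they are not parallel; the points are not collinear.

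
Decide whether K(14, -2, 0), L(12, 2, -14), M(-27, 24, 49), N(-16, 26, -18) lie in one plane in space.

A normal to the plane through K, L, M is n = KL × KM = (560, 672, 112).
The plane has equation n·P = 6496. For N: n·N = 6496.
Equal, so N lies in the plane and all four are coplanar.

Yes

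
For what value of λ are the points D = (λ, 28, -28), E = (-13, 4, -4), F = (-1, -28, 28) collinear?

-22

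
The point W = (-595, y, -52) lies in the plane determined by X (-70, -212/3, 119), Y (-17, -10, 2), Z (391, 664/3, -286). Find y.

Coplanarity requires XY · (XZ × XW) = 0.
XY = (53, 182/3, -117), XZ = (461, 292, -405); the triple product is linear in y with coefficient -32472 and constant term -5195520.
Setting it to zero: y = -160.

-160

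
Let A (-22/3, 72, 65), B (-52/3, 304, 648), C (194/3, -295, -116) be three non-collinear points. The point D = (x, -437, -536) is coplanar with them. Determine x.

66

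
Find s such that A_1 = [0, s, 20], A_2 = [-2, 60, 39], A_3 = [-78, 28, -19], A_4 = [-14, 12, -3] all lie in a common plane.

Coplanarity ⇔ det[A_1A_2; A_1A_3; A_1A_4] = 0.
Expanding, this is linear in s: (2496)s + (-84864) = 0.
So s = 34.

34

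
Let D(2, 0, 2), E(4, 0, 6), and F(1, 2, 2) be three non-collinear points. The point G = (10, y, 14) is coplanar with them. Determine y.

-4

The plane through D, E, F has equation −8x − 4y + 4z = -8.
Substituting G: (-4)y + (-24) = -8, so y = -4.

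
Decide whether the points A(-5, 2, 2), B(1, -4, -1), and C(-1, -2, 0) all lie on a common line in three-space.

AB = (6, -6, -3), AC = (4, -4, -2).
AB × AC = (0, 0, 0).
The cross product vanishes, so the three points are collinear.

Yes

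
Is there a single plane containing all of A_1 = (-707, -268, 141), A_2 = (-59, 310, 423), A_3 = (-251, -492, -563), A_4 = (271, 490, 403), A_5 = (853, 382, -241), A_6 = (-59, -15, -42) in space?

Yes

The plane through A_1, A_2, A_3 has normal n = A_1A_2 × A_1A_3 = (-343744, 584784, -408720) and equation n·P = 28675376.
Checking the remaining points: n·A_4 = 28675376, n·A_5 = 28675376, n·A_6 = 28675376.
All equal 28675376, so all 6 points lie in one plane.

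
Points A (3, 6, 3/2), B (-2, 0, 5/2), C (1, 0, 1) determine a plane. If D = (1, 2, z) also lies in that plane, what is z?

The plane through A, B, C has equation 9x − (9/2)y + 18z = 27.
Substituting D: (18)z + (0) = 27, so z = 3/2.

3/2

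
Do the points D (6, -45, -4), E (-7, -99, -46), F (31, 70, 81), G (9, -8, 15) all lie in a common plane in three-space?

Yes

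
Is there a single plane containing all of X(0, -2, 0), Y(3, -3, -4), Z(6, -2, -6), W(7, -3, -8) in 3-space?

The four points are coplanar iff the 3×3 determinant with rows XY, XZ, XW is zero.
Rows: (3, -1, -4), (6, 0, -6), (7, -1, -8).
Expanding along the first row: (3)(-6) − (-1)(-6) + (-4)(-6) = 0.
Zero determinant ⇒ coplanar.

Yes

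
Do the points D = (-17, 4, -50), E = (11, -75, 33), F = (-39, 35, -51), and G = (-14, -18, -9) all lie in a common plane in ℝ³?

A normal to the plane through D, E, F is n = DE × DF = (-2494, -1798, -870).
The plane has equation n·P = 78706. For G: n·G = 75110.
75110 ≠ 78706, so G is off the plane.

No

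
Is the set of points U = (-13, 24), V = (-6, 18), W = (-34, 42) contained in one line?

Yes

UV = (7, -6), UW = (-21, 18).
det[UV; UW] = (7)(18) − (-6)(-21) = 0.
The determinant is zero, so the points are collinear.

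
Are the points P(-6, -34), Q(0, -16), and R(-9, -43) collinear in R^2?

Yes

PQ = (6, 18), PR = (-3, -9).
Checking proportionality: PR = -1/2·PQ, so the vectors are parallel and the points are collinear.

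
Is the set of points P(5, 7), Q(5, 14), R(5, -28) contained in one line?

PQ = (0, 7), PR = (0, -35).
Checking proportionality: PR = -5·PQ, so the vectors are parallel and the points are collinear.

Yes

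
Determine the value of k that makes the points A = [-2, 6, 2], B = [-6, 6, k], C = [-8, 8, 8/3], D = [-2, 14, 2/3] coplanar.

8/3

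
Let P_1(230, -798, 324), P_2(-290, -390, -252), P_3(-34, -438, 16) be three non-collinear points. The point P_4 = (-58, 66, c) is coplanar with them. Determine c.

-60

A normal to the plane is n = P_1P_2 × P_1P_3 = (81696, -8096, -79488).
P_4 lies in the plane iff n · P_1P_4 = 0.
This gives (-79488)c + (-4769280) = 0, so c = -60.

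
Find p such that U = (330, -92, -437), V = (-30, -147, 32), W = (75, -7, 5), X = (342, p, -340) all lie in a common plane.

37

Coplanarity ⇔ det[UV; UW; UX] = 0.
Expanding, this is linear in p: (39525)p + (-1462425) = 0.
So p = 37.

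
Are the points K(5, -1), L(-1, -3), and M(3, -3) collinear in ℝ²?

No

KL = (-6, -2), KM = (-2, -2).
det[KL; KM] = (-6)(-2) − (-2)(-2) = 8.
The determinant is nonzero, so they are not collinear.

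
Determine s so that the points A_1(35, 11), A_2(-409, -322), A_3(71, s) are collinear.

38

The three points are collinear iff det[A_1A_2; A_1A_3] = 0.
This determinant is linear in s: (-444)s + (16872) = 0, so s = 38.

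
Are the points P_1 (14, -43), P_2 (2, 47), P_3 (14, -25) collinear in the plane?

P_1P_2 = (-12, 90), P_1P_3 = (0, 18).
det[P_1P_2; P_1P_3] = (-12)(18) − (90)(0) = -216.
The determinant is nonzero, so they are not collinear.

No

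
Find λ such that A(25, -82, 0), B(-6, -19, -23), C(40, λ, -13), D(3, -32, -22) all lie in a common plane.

-90

Coplanarity ⇔ det[AB; AC; AD] = 0.
Expanding, this is linear in λ: (176)λ + (15840) = 0.
So λ = -90.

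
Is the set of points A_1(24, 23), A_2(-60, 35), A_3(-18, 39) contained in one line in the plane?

A_1A_2 = (-84, 12), A_1A_3 = (-42, 16).
Twice the signed area of △A_1A_2A_3 is (-84)(16) − (12)(-42) = -840.
The area is nonzero, so the three points are not collinear.

No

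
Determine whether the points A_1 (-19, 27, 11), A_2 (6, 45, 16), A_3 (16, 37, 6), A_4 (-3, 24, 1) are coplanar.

No

With A_1 as base: A_1A_2 = (25, 18, 5), A_1A_3 = (35, 10, -5), A_1A_4 = (16, -3, -10).
A_1A_3 × A_1A_4 = (-115, 270, -265).
A_1A_2 · (A_1A_3 × A_1A_4) = 660.
Since 660 ≠ 0, the four points are not coplanar.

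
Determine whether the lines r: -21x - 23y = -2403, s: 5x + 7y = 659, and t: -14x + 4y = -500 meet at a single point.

Yes

Lines aᵢx + bᵢy = cᵢ with pairwise distinct directions are concurrent exactly when det[aᵢ bᵢ cᵢ] = 0.
Here the determinant is 0.
It vanishes, so the lines are concurrent at (52, 57).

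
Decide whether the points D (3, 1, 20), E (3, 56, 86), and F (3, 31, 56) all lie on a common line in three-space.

Yes

DE = (0, 55, 66), DF = (0, 30, 36).
DE × DF = (0, 0, 0).
The cross product vanishes, so the three points are collinear.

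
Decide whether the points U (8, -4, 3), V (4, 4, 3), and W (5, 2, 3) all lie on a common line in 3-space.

UV = (-4, 8, 0), UW = (-3, 6, 0).
Each component of UW is 3/4 times the corresponding component of UV, so UW = 3/4·UV and the points are collinear.

Yes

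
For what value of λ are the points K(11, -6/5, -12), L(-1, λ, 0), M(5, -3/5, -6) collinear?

Direction KM = (-6, 3/5, 6). From the x-coordinate of L, the parameter along the line is τ = (-1 − 11)/(-6) = 2.
Then λ = (-6/5) + 2·(3/5) = 0.

0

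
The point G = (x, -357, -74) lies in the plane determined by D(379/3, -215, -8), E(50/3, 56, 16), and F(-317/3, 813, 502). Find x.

A normal to the plane is n = DE × DF = (113538, 50362, -149596/3).
G lies in the plane iff n · DG = 0.
This gives (113538)x + (-18203926) = 0, so x = 481/3.

481/3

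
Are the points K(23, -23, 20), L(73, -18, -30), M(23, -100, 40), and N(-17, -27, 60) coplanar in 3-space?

With K as base: KL = (50, 5, -50), KM = (0, -77, 20), KN = (-40, -4, 40).
KM × KN = (-3000, -800, -3080).
KL · (KM × KN) = 0.
The scalar triple product vanishes, so the four points are coplanar.

Yes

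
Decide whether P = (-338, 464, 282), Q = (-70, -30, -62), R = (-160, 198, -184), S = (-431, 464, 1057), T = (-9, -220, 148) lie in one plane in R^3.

The plane through P, Q, R has normal n = PQ × PR = (138700, 63656, 16644) and equation n·X = -12650608.
Checking the remaining points: n·S = -12650608, n·T = -12789308.
Since n·T = -12789308 ≠ -12650608, T is off the plane and the points are not all coplanar.

No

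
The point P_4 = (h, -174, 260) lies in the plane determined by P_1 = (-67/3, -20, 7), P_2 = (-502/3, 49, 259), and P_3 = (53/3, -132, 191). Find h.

98/3

The plane through P_1, P_2, P_3 has equation 40920x + 36760y + 13480z = -1554720.
Substituting P_4: (40920)h + (-2891440) = -1554720, so h = 98/3.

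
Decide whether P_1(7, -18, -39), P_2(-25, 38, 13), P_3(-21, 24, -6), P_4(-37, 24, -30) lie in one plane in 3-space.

Yes

A normal to the plane through P_1, P_2, P_3 is n = P_1P_2 × P_1P_3 = (-336, -400, 224).
The plane has equation n·P = -3888. For P_4: n·P_4 = -3888.
Equal, so P_4 lies in the plane and all four are coplanar.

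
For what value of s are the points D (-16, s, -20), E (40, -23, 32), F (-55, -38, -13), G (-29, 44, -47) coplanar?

Coplanarity ⇔ det[DE; DF; DG] = 0.
Expanding, this is linear in s: (4400)s + (-48400) = 0.
So s = 11.

11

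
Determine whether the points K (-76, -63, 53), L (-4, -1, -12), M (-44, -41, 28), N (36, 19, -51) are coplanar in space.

No

A normal to the plane through K, L, M is n = KL × KM = (-120, -280, -400).
The plane has equation n·P = 5560. For N: n·N = 10760.
10760 ≠ 5560, so N is off the plane.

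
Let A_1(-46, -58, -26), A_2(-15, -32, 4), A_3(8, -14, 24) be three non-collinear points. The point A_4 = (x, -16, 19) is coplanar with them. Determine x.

The plane through A_1, A_2, A_3 has equation −20x + 70y − 40z = -2100.
Substituting A_4: (-20)x + (-1880) = -2100, so x = 11.

11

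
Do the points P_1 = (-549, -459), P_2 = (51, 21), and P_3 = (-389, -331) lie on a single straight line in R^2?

Yes

P_1P_2 = (600, 480), P_1P_3 = (160, 128).
Checking proportionality: P_1P_3 = 4/15·P_1P_2, so the vectors are parallel and the points are collinear.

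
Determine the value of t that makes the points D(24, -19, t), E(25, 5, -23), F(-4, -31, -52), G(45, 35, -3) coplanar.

The points are coplanar iff DE · (DF × DG) = 0.
Expanding, this is linear in t: (150)t + (3600) = 0.
So t = -24.

-24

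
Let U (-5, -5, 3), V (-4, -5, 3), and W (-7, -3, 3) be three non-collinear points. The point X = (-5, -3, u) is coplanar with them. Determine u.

A normal to the plane is n = UV × UW = (0, 0, 2).
X lies in the plane iff n · UX = 0.
This gives (2)u + (-6) = 0, so u = 3.

3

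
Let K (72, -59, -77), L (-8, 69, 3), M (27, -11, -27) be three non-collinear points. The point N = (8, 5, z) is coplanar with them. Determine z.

-5

A normal to the plane is n = KL × KM = (2560, 400, 1920).
N lies in the plane iff n · KN = 0.
This gives (1920)z + (9600) = 0, so z = -5.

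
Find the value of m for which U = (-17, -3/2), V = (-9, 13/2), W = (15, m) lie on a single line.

Collinearity: (W − U) must be parallel to (V − U) = (8, 8).
Cross-multiplying the components: (m − (-3/2))·(8) = (32)·(8).
Solving gives m = 61/2.

61/2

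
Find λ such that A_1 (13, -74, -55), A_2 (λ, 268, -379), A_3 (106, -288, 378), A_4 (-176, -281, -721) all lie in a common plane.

Coplanarity ⇔ det[A_1A_2; A_1A_3; A_1A_4] = 0.
Expanding, this is linear in λ: (232155)λ + (9518355) = 0.
So λ = -41.

-41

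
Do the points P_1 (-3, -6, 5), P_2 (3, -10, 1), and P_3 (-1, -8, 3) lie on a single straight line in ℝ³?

No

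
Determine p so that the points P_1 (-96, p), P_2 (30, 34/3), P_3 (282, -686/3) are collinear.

394/3

The three points are collinear iff det[P_1P_2; P_1P_3] = 0.
This determinant is linear in p: (252)p + (-33096) = 0, so p = 394/3.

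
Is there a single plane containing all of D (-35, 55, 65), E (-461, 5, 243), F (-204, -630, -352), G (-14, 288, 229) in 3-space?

No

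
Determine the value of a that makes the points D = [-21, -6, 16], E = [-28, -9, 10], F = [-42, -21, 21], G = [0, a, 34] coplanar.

3

The points are coplanar iff DE · (DF × DG) = 0.
Expanding, this is linear in a: (161)a + (-483) = 0.
So a = 3.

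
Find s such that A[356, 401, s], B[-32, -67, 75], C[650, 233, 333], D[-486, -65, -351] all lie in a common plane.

The points are coplanar iff AB · (AC × AD) = 0.
Expanding, this is linear in s: (-137564)s + (-21047292) = 0.
So s = -153.

-153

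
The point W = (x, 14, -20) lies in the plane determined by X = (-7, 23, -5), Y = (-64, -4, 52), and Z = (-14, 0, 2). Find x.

Coplanarity requires XY · (XZ × XW) = 0.
XY = (-57, -27, 57), XZ = (-7, -23, 7); the triple product is linear in x with coefficient 1122 and constant term -8976.
Setting it to zero: x = 8.

8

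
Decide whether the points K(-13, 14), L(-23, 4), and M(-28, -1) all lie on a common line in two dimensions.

Yes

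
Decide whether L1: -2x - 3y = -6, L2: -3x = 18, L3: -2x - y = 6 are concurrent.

The three lines meet at one point iff the augmented coefficient matrix [aᵢ bᵢ cᵢ] has rank < 3, i.e. its determinant vanishes.
Here the determinant is 0.
It vanishes, so the lines are concurrent at (-6, 6).

Yes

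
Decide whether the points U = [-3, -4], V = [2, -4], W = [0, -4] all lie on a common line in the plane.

Yes

UV = (5, 0), UW = (3, 0).
Checking proportionality: UW = 3/5·UV, so the vectors are parallel and the points are collinear.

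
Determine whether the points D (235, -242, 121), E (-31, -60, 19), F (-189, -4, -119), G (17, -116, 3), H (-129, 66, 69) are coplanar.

Yes

The plane through D, E, F has normal n = DE × DF = (-19404, -20592, 13860) and equation n·P = 2100384.
Checking the remaining points: n·G = 2100384, n·H = 2100384.
All equal 2100384, so all 5 points lie in one plane.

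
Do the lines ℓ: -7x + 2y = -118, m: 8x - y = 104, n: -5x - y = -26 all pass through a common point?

Intersecting ℓ and m: solving the 2×2 system gives (x, y) = (10, -24).
Substitute into n: (-5)(10) + (-1)(-24) = -26.
This equals -26, so (10, -24) lies on all three lines and they are concurrent.

Yes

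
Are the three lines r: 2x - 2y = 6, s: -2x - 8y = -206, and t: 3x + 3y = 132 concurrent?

Intersecting r and s: solving the 2×2 system gives (x, y) = (23, 20).
Substitute into t: (3)(23) + (3)(20) = 129.
But t requires 132 ≠ 129, so the three lines have no common point.

No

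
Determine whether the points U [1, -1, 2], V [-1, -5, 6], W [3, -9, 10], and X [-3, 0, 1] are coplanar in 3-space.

Yes

With U as base: UV = (-2, -4, 4), UW = (2, -8, 8), UX = (-4, 1, -1).
UW × UX = (0, -30, -30).
UV · (UW × UX) = 0.
The scalar triple product vanishes, so the four points are coplanar.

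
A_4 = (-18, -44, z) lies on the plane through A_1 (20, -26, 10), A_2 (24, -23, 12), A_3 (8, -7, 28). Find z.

A normal to the plane is n = A_1A_2 × A_1A_3 = (16, -96, 112).
A_4 lies in the plane iff n · A_1A_4 = 0.
This gives (112)z + (0) = 0, so z = 0.

0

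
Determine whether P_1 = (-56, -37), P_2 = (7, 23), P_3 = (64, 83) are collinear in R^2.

P_1P_2 = (63, 60), P_1P_3 = (120, 120).
Twice the signed area of △P_1P_2P_3 is (63)(120) − (60)(120) = 360.
The area is nonzero, so the three points are not collinear.

No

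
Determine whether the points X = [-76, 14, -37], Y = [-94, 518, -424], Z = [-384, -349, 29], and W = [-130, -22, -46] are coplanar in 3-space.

A normal to the plane through X, Y, Z is n = XY × XZ = (-107217, 120384, 161766).
The plane has equation n·P = 3848526. For W: n·W = 3848526.
Equal, so W lies in the plane and all four are coplanar.

Yes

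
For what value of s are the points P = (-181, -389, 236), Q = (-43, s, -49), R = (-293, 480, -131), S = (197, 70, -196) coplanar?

37

The points are coplanar iff PQ · (PR × PS) = 0.
Expanding, this is linear in s: (-187110)s + (6923070) = 0.
So s = 37.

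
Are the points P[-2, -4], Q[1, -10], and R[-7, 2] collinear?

No

PQ = (3, -6), PR = (-5, 6).
det[PQ; PR] = (3)(6) − (-6)(-5) = -12.
The determinant is nonzero, so they are not collinear.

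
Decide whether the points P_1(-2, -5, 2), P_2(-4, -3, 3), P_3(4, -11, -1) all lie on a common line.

P_1P_2 = (-2, 2, 1), P_1P_3 = (6, -6, -3).
Each component of P_1P_3 is -3 times the corresponding component of P_1P_2, so P_1P_3 = -3·P_1P_2 and the points are collinear.

Yes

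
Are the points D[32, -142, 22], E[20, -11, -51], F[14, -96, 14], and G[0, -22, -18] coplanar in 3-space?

A normal to the plane through D, E, F is n = DE × DF = (2310, 1218, 1806).
The plane has equation n·P = -59304. For G: n·G = -59304.
Equal, so G lies in the plane and all four are coplanar.

Yes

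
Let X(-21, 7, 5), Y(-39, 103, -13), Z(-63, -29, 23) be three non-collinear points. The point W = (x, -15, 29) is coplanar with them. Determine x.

-103

Coplanarity requires XY · (XZ × XW) = 0.
XY = (-18, 96, -18), XZ = (-42, -36, 18); the triple product is linear in x with coefficient 1080 and constant term 111240.
Setting it to zero: x = -103.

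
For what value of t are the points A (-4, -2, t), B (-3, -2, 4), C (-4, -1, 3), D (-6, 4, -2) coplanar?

The points are coplanar iff AB · (AC × AD) = 0.
Expanding, this is linear in t: (3)t + (-12) = 0.
So t = 4.

4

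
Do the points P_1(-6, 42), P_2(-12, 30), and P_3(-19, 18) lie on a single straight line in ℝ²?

No

P_1P_2 = (-6, -12), P_1P_3 = (-13, -24).
det[P_1P_2; P_1P_3] = (-6)(-24) − (-12)(-13) = -12.
The determinant is nonzero, so they are not collinear.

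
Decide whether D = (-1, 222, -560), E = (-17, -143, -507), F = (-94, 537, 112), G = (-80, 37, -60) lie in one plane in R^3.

No

With D as base: DE = (-16, -365, 53), DF = (-93, 315, 672), DG = (-79, -185, 500).
DF × DG = (281820, -6588, 42090).
DE · (DF × DG) = 126270.
Since 126270 ≠ 0, the four points are not coplanar.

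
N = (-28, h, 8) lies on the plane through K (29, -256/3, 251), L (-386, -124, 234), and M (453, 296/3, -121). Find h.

Coplanarity requires KL · (KM × KN) = 0.
KL = (-415, -116/3, -17), KM = (424, 184, -372); the triple product is linear in h with coefficient -161588 and constant term -646352/3.
Setting it to zero: h = -4/3.

-4/3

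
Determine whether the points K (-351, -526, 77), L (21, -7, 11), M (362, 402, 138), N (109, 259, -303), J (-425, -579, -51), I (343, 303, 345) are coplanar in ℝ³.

The plane through K, L, M has normal n = KL × KM = (92907, -69750, -24831) and equation n·P = 2166156.
Checking the remaining points: n·N = -414594, n·J = 2166156, n·I = 2166156.
Since n·N = -414594 ≠ 2166156, N is off the plane and the points are not all coplanar.

No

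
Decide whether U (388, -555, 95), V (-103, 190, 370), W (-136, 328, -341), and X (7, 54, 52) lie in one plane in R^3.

With U as base: UV = (-491, 745, 275), UW = (-524, 883, -436), UX = (-381, 609, -43).
UW × UX = (227555, 143584, 17307).
UV · (UW × UX) = 0.
The scalar triple product vanishes, so the four points are coplanar.

Yes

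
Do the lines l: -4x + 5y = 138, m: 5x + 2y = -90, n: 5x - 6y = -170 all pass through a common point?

Yes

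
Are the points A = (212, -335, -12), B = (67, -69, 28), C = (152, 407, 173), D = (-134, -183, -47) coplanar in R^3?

A normal to the plane through A, B, C is n = AB × AC = (19530, 24425, -91630).
The plane has equation n·P = -2942455. For D: n·D = -2780185.
-2780185 ≠ -2942455, so D is off the plane.

No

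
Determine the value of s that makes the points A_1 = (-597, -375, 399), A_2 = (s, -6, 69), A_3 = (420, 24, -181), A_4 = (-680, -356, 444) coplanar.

The points are coplanar iff A_1A_2 · (A_1A_3 × A_1A_4) = 0.
Expanding, this is linear in s: (28975)s + (869250) = 0.
So s = -30.

-30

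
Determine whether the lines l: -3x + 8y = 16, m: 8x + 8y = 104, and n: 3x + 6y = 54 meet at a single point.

Intersecting l and m: solving the 2×2 system gives (x, y) = (8, 5).
Substitute into n: (3)(8) + (6)(5) = 54.
This equals 54, so (8, 5) lies on all three lines and they are concurrent.

Yes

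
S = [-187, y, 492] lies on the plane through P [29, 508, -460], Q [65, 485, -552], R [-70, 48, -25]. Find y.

-504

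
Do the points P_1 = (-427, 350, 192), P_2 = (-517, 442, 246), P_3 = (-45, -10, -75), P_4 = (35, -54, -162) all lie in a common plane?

No

The four points are coplanar iff the 3×3 determinant with rows P_1P_2, P_1P_3, P_1P_4 is zero.
Rows: (-90, 92, 54), (382, -360, -267), (462, -404, -354).
Expanding along the first row: (-90)(19572) − (92)(-11874) + (54)(11992) = -21504.
Nonzero ⇒ not coplanar.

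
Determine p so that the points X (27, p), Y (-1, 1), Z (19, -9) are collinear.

-13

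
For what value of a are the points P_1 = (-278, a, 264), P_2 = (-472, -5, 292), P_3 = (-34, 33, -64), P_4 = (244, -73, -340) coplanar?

The points are coplanar iff P_1P_2 · (P_1P_3 × P_1P_4) = 0.
Expanding, this is linear in a: (-21920)a + (7650080) = 0.
So a = 349.

349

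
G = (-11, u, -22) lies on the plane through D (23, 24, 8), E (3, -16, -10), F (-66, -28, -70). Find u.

The plane through D, E, F has equation 2184x + 42y − 2520z = 31080.
Substituting G: (42)u + (31416) = 31080, so u = -8.

-8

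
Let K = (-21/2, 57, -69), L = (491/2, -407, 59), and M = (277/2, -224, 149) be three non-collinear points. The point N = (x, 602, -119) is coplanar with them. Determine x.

-631/2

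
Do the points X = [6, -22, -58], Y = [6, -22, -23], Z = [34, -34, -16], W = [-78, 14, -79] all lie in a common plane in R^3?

Yes

A normal to the plane through X, Y, Z is n = XY × XZ = (420, 980, 0).
The plane has equation n·P = -19040. For W: n·W = -19040.
Equal, so W lies in the plane and all four are coplanar.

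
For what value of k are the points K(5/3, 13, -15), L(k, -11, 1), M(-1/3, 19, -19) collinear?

29/3

Direction KM = (-2, 6, -4). From the y-coordinate of L, the parameter along the line is τ = (-11 − 13)/6 = -4.
Then k = 5/3 + (-4)·(-2) = 29/3.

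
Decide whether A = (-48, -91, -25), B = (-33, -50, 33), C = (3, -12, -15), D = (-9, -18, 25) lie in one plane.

No

With A as base: AB = (15, 41, 58), AC = (51, 79, 10), AD = (39, 73, 50).
AC × AD = (3220, -2160, 642).
AB · (AC × AD) = -3024.
Since -3024 ≠ 0, the four points are not coplanar.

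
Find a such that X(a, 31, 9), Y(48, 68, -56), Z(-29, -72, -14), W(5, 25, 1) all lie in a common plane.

The points are coplanar iff XY · (XZ × XW) = 0.
Expanding, this is linear in a: (6174)a + (-24696) = 0.
So a = 4.

4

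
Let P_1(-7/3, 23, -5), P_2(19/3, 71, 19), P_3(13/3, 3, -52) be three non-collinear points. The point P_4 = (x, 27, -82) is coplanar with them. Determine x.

A normal to the plane is n = P_1P_2 × P_1P_3 = (-1776, 1702/3, -1480/3).
P_4 lies in the plane iff n · P_1P_4 = 0.
This gives (-1776)x + (36112) = 0, so x = 61/3.

61/3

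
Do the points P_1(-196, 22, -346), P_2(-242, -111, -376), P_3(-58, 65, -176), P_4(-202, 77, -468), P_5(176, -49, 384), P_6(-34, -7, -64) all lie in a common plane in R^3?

No

The plane through P_1, P_2, P_3 has normal n = P_1P_2 × P_1P_3 = (-21320, 3680, 16376) and equation n·P = -1406416.
Checking the remaining points: n·P_4 = -3073968, n·P_5 = 2355744, n·P_6 = -348944.
Since n·P_4 = -3073968 ≠ -1406416, P_4 is off the plane and the points are not all coplanar.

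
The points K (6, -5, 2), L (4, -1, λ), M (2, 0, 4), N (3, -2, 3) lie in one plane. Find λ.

Normal to plane KMN: n = (-1, -2, 3); plane equation n·P = 10.
Requiring n·L = 10: (3)λ + (-2) = 10.
So λ = 4.

4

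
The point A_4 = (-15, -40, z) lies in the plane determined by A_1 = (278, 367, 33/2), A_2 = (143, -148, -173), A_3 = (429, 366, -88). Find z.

The plane through A_1, A_2, A_3 has equation 53628x − 42722y + 77900z = 514960.
Substituting A_4: (77900)z + (904460) = 514960, so z = -5.

-5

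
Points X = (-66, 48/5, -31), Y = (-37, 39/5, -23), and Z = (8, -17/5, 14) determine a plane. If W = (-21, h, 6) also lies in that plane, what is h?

-8/5

A normal to the plane is n = XY × XZ = (23, -713, -1219/5).
W lies in the plane iff n · XW = 0.
This gives (-713)h + (-5704/5) = 0, so h = -8/5.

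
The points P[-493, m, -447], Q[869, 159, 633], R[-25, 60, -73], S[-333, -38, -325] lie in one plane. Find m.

-24

Coplanarity ⇔ det[PQ; PR; PS] = 0.
Expanding, this is linear in m: (7840)m + (188160) = 0.
So m = -24.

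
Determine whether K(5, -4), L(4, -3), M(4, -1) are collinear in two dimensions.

No

KL = (-1, 1), KM = (-1, 3).
det[KL; KM] = (-1)(3) − (1)(-1) = -2.
The determinant is nonzero, so they are not collinear.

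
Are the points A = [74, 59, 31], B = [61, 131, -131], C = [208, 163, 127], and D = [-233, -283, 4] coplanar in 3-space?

A normal to the plane through A, B, C is n = AB × AC = (23760, -20460, -11000).
The plane has equation n·P = 210100. For D: n·D = 210100.
Equal, so D lies in the plane and all four are coplanar.

Yes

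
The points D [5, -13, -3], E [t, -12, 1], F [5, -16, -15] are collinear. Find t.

5

Direction DF = (0, -3, -12). From the y-coordinate of E, the parameter along the line is τ = (-12 − (-13))/(-3) = -1/3.
Then t = 5 + (-1/3)·(0) = 5.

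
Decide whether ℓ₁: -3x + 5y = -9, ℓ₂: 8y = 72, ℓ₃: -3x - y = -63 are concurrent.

Yes

Intersecting ℓ₁ and ℓ₂: solving the 2×2 system gives (x, y) = (18, 9).
Substitute into ℓ₃: (-3)(18) + (-1)(9) = -63.
This equals -63, so (18, 9) lies on all three lines and they are concurrent.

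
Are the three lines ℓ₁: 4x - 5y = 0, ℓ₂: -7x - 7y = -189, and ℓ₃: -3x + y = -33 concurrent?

Lines aᵢx + bᵢy = cᵢ with pairwise distinct directions are concurrent exactly when det[aᵢ bᵢ cᵢ] = 0.
Here the determinant is 0.
It vanishes, so the lines are concurrent at (15, 12).

Yes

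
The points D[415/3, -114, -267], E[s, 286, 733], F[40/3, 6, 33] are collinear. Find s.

Direction DF = (-125, 120, 300). From the y-coordinate of E, the parameter along the line is τ = (286 − (-114))/120 = 10/3.
Then s = 415/3 + 10/3·(-125) = -835/3.

-835/3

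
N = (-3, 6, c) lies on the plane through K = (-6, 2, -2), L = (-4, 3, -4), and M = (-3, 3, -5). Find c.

The plane through K, L, M has equation −1x − 1z = 8.
Substituting N: (-1)c + (3) = 8, so c = -5.

-5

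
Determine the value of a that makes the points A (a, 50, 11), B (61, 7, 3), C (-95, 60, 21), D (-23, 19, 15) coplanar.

-25

The points are coplanar iff AB · (AC × AD) = 0.
Expanding, this is linear in a: (-420)a + (-10500) = 0.
So a = -25.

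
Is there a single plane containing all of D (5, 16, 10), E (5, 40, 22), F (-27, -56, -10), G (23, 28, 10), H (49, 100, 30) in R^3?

No

The plane through D, E, F has normal n = DE × DF = (384, -384, 768) and equation n·P = 3456.
Checking the remaining points: n·G = 5760, n·H = 3456.
Since n·G = 5760 ≠ 3456, G is off the plane and the points are not all coplanar.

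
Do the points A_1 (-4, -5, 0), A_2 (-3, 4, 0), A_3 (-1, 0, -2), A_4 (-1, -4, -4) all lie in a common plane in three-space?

The four points are coplanar iff the 3×3 determinant with rows A_1A_2, A_1A_3, A_1A_4 is zero.
Rows: (1, 9, 0), (3, 5, -2), (3, 1, -4).
Expanding along the first row: (1)(-18) − (9)(-6) + (0)(-12) = 36.
Nonzero ⇒ not coplanar.

No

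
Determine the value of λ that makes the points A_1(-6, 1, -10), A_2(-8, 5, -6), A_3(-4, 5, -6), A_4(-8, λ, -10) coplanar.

1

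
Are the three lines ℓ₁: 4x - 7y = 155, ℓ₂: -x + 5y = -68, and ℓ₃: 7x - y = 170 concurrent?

Yes

Intersecting ℓ₁ and ℓ₂: solving the 2×2 system gives (x, y) = (23, -9).
Substitute into ℓ₃: (7)(23) + (-1)(-9) = 170.
This equals 170, so (23, -9) lies on all three lines and they are concurrent.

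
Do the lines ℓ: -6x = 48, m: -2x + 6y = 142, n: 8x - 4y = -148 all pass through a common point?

Yes

Intersecting ℓ and m: solving the 2×2 system gives (x, y) = (-8, 21).
Substitute into n: (8)(-8) + (-4)(21) = -148.
This equals -148, so (-8, 21) lies on all three lines and they are concurrent.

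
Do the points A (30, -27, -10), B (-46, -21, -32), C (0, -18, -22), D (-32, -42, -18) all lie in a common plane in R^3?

With A as base: AB = (-76, 6, -22), AC = (-30, 9, -12), AD = (-62, -15, -8).
AC × AD = (-252, 504, 1008).
AB · (AC × AD) = 0.
The scalar triple product vanishes, so the four points are coplanar.

Yes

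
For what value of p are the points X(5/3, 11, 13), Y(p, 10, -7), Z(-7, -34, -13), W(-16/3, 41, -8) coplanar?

The points are coplanar iff XY · (XZ × XW) = 0.
Expanding, this is linear in p: (1725)p + (8625) = 0.
So p = -5.

-5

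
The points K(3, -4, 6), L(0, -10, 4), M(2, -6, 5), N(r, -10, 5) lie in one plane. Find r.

0

Coplanarity ⇔ det[KL; KM; KN] = 0.
Expanding, this is linear in r: (2)r + (0) = 0.
So r = 0.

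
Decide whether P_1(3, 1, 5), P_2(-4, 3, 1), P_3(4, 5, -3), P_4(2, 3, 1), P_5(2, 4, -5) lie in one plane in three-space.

No

The plane through P_1, P_2, P_3 has normal n = P_1P_2 × P_1P_3 = (0, -60, -30) and equation n·P = -210.
Checking the remaining points: n·P_4 = -210, n·P_5 = -90.
Since n·P_5 = -90 ≠ -210, P_5 is off the plane and the points are not all coplanar.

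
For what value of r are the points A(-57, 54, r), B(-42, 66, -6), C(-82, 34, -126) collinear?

-51

Collinearity requires AB × AC = 0; each component is linear in r.
The x-component gives (-32)r + (-1632) = 0, so r = -51.
The remaining components then also vanish.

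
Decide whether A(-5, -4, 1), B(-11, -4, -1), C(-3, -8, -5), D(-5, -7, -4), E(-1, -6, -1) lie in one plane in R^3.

Yes

The plane through A, B, C has normal n = AB × AC = (-8, -40, 24) and equation n·P = 224.
Checking the remaining points: n·D = 224, n·E = 224.
All equal 224, so all 5 points lie in one plane.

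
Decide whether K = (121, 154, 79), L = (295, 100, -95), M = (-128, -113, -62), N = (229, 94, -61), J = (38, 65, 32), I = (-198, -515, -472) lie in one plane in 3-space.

No

The plane through K, L, M has normal n = KL × KM = (-38844, 67860, -59904) and equation n·P = 1017900.
Checking the remaining points: n·N = 1137708, n·J = 1017900, n·I = 1017900.
Since n·N = 1137708 ≠ 1017900, N is off the plane and the points are not all coplanar.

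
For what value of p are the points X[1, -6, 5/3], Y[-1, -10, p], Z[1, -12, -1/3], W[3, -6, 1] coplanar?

The points are coplanar iff XY · (XZ × XW) = 0.
Expanding, this is linear in p: (12)p + (-12) = 0.
So p = 1.

1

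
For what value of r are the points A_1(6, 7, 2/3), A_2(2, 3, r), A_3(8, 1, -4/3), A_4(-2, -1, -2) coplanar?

-2/3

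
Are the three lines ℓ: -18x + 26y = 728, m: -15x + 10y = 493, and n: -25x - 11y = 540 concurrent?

The three lines meet at one point iff the augmented coefficient matrix [aᵢ bᵢ cᵢ] has rank < 3, i.e. its determinant vanishes.
Here the determinant is -2544.
Nonzero, so no common point exists.

No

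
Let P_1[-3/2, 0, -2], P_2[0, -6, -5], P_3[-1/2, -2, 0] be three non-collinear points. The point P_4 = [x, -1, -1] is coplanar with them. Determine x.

-1

The plane through P_1, P_2, P_3 has equation −18x − 6y + 3z = 21.
Substituting P_4: (-18)x + (3) = 21, so x = -1.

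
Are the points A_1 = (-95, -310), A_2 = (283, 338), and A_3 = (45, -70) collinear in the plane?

Yes

A_1A_2 = (378, 648), A_1A_3 = (140, 240).
det[A_1A_2; A_1A_3] = (378)(240) − (648)(140) = 0.
The determinant is zero, so the points are collinear.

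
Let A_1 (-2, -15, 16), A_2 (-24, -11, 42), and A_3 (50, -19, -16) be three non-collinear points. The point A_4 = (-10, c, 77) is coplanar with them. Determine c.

Coplanarity requires A_1A_2 · (A_1A_3 × A_1A_4) = 0.
A_1A_2 = (-22, 4, 26), A_1A_3 = (52, -4, -32); the triple product is linear in c with coefficient 648 and constant term 2592.
Setting it to zero: c = -4.

-4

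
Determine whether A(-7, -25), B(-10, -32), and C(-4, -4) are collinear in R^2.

No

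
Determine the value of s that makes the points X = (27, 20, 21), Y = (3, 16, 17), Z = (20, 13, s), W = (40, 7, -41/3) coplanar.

17/3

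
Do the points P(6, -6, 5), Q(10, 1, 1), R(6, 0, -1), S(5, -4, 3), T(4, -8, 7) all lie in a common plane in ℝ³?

The plane through P, Q, R has normal n = PQ × PR = (-18, 24, 24) and equation n·X = -132.
Checking the remaining points: n·S = -114, n·T = -96.
Since n·S = -114 ≠ -132, S is off the plane and the points are not all coplanar.

No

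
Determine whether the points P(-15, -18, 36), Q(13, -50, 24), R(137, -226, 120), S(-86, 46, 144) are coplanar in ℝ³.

No

With P as base: PQ = (28, -32, -12), PR = (152, -208, 84), PS = (-71, 64, 108).
PR × PS = (-27840, -22380, -5040).
PQ · (PR × PS) = -2880.
Since -2880 ≠ 0, the four points are not coplanar.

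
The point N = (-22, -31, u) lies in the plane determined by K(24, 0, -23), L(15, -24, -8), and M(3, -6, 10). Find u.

A normal to the plane is n = KL × KM = (-702, -18, -450).
N lies in the plane iff n · KN = 0.
This gives (-450)u + (22500) = 0, so u = 50.

50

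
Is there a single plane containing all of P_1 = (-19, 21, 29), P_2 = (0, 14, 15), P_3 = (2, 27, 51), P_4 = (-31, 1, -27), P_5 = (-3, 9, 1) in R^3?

No

The plane through P_1, P_2, P_3 has normal n = P_1P_2 × P_1P_3 = (-70, -712, 261) and equation n·P = -6053.
Checking the remaining points: n·P_4 = -5589, n·P_5 = -5937.
Since n·P_4 = -5589 ≠ -6053, P_4 is off the plane and the points are not all coplanar.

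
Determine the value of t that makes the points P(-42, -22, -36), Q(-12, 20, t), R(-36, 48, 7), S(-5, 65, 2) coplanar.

-24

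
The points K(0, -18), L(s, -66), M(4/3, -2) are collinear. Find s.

-4

Collinearity: (L − K) must be parallel to (M − K) = (4/3, 16).
Cross-multiplying the components: (s − 0)·(16) = (-48)·(4/3).
Solving gives s = -4.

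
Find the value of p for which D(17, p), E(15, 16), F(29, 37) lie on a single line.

19

The three points are collinear iff det[DE; DF] = 0.
This determinant is linear in p: (14)p + (-266) = 0, so p = 19.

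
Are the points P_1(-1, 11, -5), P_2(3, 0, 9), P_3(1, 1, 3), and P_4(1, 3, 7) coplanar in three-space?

No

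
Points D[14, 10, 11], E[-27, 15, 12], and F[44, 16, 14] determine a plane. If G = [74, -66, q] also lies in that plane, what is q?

-17

The plane through D, E, F has equation 9x + 153y − 396z = -2700.
Substituting G: (-396)q + (-9432) = -2700, so q = -17.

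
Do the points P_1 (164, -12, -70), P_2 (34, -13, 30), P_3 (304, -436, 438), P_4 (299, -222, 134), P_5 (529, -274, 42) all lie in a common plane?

The plane through P_1, P_2, P_3 has normal n = P_1P_2 × P_1P_3 = (41892, 80040, 55260) and equation n·P = 2041608.
Checking the remaining points: n·P_4 = 2161668, n·P_5 = 2550828.
Since n·P_4 = 2161668 ≠ 2041608, P_4 is off the plane and the points are not all coplanar.

No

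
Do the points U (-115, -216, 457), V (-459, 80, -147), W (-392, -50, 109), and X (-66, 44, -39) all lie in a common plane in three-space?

No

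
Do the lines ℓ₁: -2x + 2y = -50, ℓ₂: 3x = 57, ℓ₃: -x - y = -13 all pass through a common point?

Intersecting ℓ₁ and ℓ₂: solving the 2×2 system gives (x, y) = (19, -6).
Substitute into ℓ₃: (-1)(19) + (-1)(-6) = -13.
This equals -13, so (19, -6) lies on all three lines and they are concurrent.

Yes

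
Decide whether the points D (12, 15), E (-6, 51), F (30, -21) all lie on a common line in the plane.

Yes

DE = (-18, 36), DF = (18, -36).
det[DE; DF] = (-18)(-36) − (36)(18) = 0.
The determinant is zero, so the points are collinear.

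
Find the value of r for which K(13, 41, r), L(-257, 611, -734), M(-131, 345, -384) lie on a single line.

16

Collinearity requires KL × KM = 0; each component is linear in r.
The x-component gives (-266)r + (4256) = 0, so r = 16.
The remaining components then also vanish.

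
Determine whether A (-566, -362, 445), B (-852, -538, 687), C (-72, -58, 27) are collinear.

Yes

AB = (-286, -176, 242), AC = (494, 304, -418).
Each component of AC is -19/11 times the corresponding component of AB, so AC = -19/11·AB and the points are collinear.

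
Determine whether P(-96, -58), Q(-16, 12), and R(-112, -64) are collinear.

PQ = (80, 70), PR = (-16, -6).
If collinear, PR would be a scalar multiple of PQ. But (80)·(-6) ≠ (70)·(-16) (difference 640), so they are not parallel; the points are not collinear.

No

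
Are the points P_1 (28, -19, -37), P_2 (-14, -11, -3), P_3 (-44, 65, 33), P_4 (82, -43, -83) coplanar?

Yes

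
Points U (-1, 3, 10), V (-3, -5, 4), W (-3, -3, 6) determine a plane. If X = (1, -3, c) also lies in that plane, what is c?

2

The plane through U, V, W has equation −4x + 4y − 4z = -24.
Substituting X: (-4)c + (-16) = -24, so c = 2.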